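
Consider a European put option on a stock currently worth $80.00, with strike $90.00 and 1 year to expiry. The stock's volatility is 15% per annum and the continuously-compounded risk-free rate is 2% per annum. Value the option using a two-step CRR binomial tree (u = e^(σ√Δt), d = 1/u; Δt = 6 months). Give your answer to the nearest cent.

$10.59

CRR parameters: u = e^(σ√Δt) = e^(0.15·√0.5) = 1.1119, d = 1/u = 0.8994
Per-period rate: rΔt = 0.02·0.5 = 0.01, so R = e^0.01 = 1.0101
Risk-neutral probability p = (e^0.01 − 0.8994)/(1.1119 − 0.8994) = 0.1107/0.2125 = 0.5208
Terminal stock prices: S_uu = 98.9, S_ud = 80, S_dd = 64.71
Terminal payoffs (K − S): max(-8.905, 0) = 0, max(10, 0) = 10, max(25.29, 0) = 25.29
Node u (S = 88.95): V_u = e^(−0.01)·[0.5208·0.0000 + 0.4792·10.0000] = 4.7444
Node d (S = 71.95): V_d = e^(−0.01)·[0.5208·10.0000 + 0.4792·25.2914] = 17.1553
Node 0 (S = 80): V_0 = e^(−0.01)·[0.5208·4.7444 + 0.4792·17.1553] = 10.5853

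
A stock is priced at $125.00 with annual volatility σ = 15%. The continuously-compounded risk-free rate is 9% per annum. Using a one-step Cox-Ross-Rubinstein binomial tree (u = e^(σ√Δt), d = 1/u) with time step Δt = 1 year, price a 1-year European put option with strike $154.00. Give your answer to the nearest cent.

$15.75

CRR parameters: u = e^(σ√Δt) = e^(0.15·√1) = 1.1618, d = 1/u = 0.8607
Per-period rate: rΔt = 0.09·1 = 0.09, so R = e^0.09 = 1.0942
Risk-neutral probability p = (e^0.09 − 0.8607)/(1.1618 − 0.8607) = 0.2335/0.3011 = 0.7753
Terminal stock prices: S_u = 145.2, S_d = 107.6
Terminal payoffs (K − S): max(8.771, 0) = 8.771, max(46.41, 0) = 46.41
Node 0 (S = 125): V_0 = e^(−0.09)·[0.7753·8.7707 + 0.2247·46.4115] = 15.7454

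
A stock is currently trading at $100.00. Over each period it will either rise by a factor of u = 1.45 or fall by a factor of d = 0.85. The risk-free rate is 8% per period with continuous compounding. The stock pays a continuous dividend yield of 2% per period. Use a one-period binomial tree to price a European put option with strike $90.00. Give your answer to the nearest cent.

Per-period risk-free factor R = e^0.08 = 1.0833; dividend-adjusted growth = e^(0.08−0.02) = 1.0618.
Risk-neutral probability p = (1.0618 − 0.85)/(1.45 − 0.85) = 0.2118/0.6000 = 0.3531
Terminal stock prices: S_u = 145, S_d = 85
Terminal payoffs (K − S): max(-55, 0) = 0, max(5, 0) = 5
Node 0 (S = 100): V_0 = e^(−0.08)·[0.3531·0.0000 + 0.6469·5.0000] = 2.9860

$2.99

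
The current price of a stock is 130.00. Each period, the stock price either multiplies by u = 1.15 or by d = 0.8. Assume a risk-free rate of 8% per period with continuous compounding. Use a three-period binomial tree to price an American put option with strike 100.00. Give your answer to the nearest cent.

0.72

Risk-neutral probability p = (e^0.08 − 0.8)/(1.15 − 0.8) = 0.2833/0.3500 = 0.8094
Terminal stock prices: S_uuu = 197.7, S_uud = 137.5, S_udd = 95.68, S_ddd = 66.56
Terminal payoffs (K − S): max(-97.71, 0) = 0, max(-37.54, 0) = 0, max(4.32, 0) = 4.32, max(33.44, 0) = 33.44
Node uu (S = 171.9): continuation = e^(−0.08)·[0.8094·0.0000 + 0.1906·0.0000] = 0.0000; exercise value = 0.0000 ≤ continuation, so V_uu = 0.0000
Node ud (S = 119.6): continuation = e^(−0.08)·[0.8094·0.0000 + 0.1906·4.3200] = 0.7601; exercise value = 0.0000 ≤ continuation, so V_ud = 0.7601
Node dd (S = 83.2): continuation = e^(−0.08)·[0.8094·4.3200 + 0.1906·33.4400] = 9.1116; exercise value = 16.8000 > continuation, so V_dd = 16.8000 (exercise)
Node u (S = 149.5): continuation = e^(−0.08)·[0.8094·0.0000 + 0.1906·0.7601] = 0.1337; exercise value = 0.0000 ≤ continuation, so V_u = 0.1337
Node d (S = 104): continuation = e^(−0.08)·[0.8094·0.7601 + 0.1906·16.8000] = 3.5240; exercise value = 0.0000 ≤ continuation, so V_d = 3.5240
Node 0 (S = 130): continuation = e^(−0.08)·[0.8094·0.1337 + 0.1906·3.5240] = 0.7200; exercise value = 0.0000 ≤ continuation, so V_0 = 0.7200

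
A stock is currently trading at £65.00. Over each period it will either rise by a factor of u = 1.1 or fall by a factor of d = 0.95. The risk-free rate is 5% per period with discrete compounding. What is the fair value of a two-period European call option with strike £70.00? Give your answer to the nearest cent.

£3.49

Risk-neutral probability p = (1 + 0.05 − 0.95)/(1.1 − 0.95) = 0.1000/0.1500 = 0.6667
Terminal stock prices: S_uu = 78.65, S_ud = 67.92, S_dd = 58.66
Terminal payoffs (S − K): max(8.65, 0) = 8.65, max(-2.075, 0) = 0, max(-11.34, 0) = 0
Node u (S = 71.5): V_u = 1/1.05·[0.6667·8.6500 + 0.3333·0.0000] = 5.4921
Node d (S = 61.75): V_d = 1/1.05·[0.6667·0.0000 + 0.3333·0.0000] = 0.0000
Node 0 (S = 65): V_0 = 1/1.05·[0.6667·5.4921 + 0.3333·0.0000] = 3.4870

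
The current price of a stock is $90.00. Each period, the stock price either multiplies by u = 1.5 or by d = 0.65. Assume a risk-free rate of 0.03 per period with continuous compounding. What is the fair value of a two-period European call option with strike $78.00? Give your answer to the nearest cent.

Risk-neutral probability p = (e^0.03 − 0.65)/(1.5 − 0.65) = 0.3805/0.8500 = 0.4476
Terminal stock prices: S_uu = 202.5, S_ud = 87.75, S_dd = 38.03
Terminal payoffs (S − K): max(124.5, 0) = 124.5, max(9.75, 0) = 9.75, max(-39.97, 0) = 0
Node u (S = 135): V_u = e^(−0.03)·[0.4476·124.5000 + 0.5524·9.7500] = 59.3052
Node d (S = 58.5): V_d = e^(−0.03)·[0.4476·9.7500 + 0.5524·0.0000] = 4.2351
Node 0 (S = 90): V_0 = e^(−0.03)·[0.4476·59.3052 + 0.5524·4.2351] = 28.0305

$28.03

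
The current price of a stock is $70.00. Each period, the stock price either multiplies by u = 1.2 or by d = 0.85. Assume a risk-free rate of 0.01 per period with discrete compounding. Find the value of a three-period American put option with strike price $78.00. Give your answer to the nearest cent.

Risk-neutral probability p = (1 + 0.01 − 0.85)/(1.2 − 0.85) = 0.1600/0.3500 = 0.4571
Terminal stock prices: S_uuu = 121, S_uud = 85.68, S_udd = 60.69, S_ddd = 42.99
Terminal payoffs (K − S): max(-42.96, 0) = 0, max(-7.68, 0) = 0, max(17.31, 0) = 17.31, max(35.01, 0) = 35.01
Node uu (S = 100.8): continuation = 1/1.01·[0.4571·0.0000 + 0.5429·0.0000] = 0.0000; exercise value = 0.0000 ≤ continuation, so V_uu = 0.0000
Node ud (S = 71.4): continuation = 1/1.01·[0.4571·0.0000 + 0.5429·17.3100] = 9.3038; exercise value = 6.6000 ≤ continuation, so V_ud = 9.3038
Node dd (S = 50.57): continuation = 1/1.01·[0.4571·17.3100 + 0.5429·35.0113] = 26.6527; exercise value = 27.4250 > continuation, so V_dd = 27.4250 (exercise)
Node u (S = 84): continuation = 1/1.01·[0.4571·0.0000 + 0.5429·9.3038] = 5.0006; exercise value = 0.0000 ≤ continuation, so V_u = 5.0006
Node d (S = 59.5): continuation = 1/1.01·[0.4571·9.3038 + 0.5429·27.4250] = 18.9515; exercise value = 18.5000 ≤ continuation, so V_d = 18.9515
Node 0 (S = 70): continuation = 1/1.01·[0.4571·5.0006 + 0.5429·18.9515] = 12.4495; exercise value = 8.0000 ≤ continuation, so V_0 = 12.4495

$12.45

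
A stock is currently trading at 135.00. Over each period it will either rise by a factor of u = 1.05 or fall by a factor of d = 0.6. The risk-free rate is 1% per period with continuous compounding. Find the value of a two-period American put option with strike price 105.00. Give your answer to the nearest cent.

3.69

Risk-neutral probability p = (e^0.01 − 0.6)/(1.05 − 0.6) = 0.4101/0.4500 = 0.9112
Terminal stock prices: S_uu = 148.8, S_ud = 85.05, S_dd = 48.6
Terminal payoffs (K − S): max(-43.84, 0) = 0, max(19.95, 0) = 19.95, max(56.4, 0) = 56.4
Node u (S = 141.8): continuation = e^(−0.01)·[0.9112·0.0000 + 0.0888·19.9500] = 1.7535; exercise value = 0.0000 ≤ continuation, so V_u = 1.7535
Node d (S = 81): continuation = e^(−0.01)·[0.9112·19.9500 + 0.0888·56.4000] = 22.9552; exercise value = 24.0000 > continuation, so V_d = 24.0000 (exercise)
Node 0 (S = 135): continuation = e^(−0.01)·[0.9112·1.7535 + 0.0888·24.0000] = 3.6914; exercise value = 0.0000 ≤ continuation, so V_0 = 3.6914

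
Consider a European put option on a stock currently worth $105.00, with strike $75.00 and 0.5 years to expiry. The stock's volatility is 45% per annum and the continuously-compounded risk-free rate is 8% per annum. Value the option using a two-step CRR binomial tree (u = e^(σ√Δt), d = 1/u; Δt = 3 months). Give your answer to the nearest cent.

$2.02

CRR parameters: u = e^(σ√Δt) = e^(0.45·√0.25) = 1.2523, d = 1/u = 0.7985
Per-period rate: rΔt = 0.08·0.25 = 0.02, so R = e^0.02 = 1.0202
Risk-neutral probability p = (e^0.02 − 0.7985)/(1.2523 − 0.7985) = 0.2217/0.4538 = 0.4885
Terminal stock prices: S_uu = 164.7, S_ud = 105, S_dd = 66.95
Terminal payoffs (K − S): max(-89.67, 0) = 0, max(-30, 0) = 0, max(8.049, 0) = 8.049
Node u (S = 131.5): V_u = e^(−0.02)·[0.4885·0.0000 + 0.5115·0.0000] = 0.0000
Node d (S = 83.84): V_d = e^(−0.02)·[0.4885·0.0000 + 0.5115·8.0490] = 4.0356
Node 0 (S = 105): V_0 = e^(−0.02)·[0.4885·0.0000 + 0.5115·4.0356] = 2.0233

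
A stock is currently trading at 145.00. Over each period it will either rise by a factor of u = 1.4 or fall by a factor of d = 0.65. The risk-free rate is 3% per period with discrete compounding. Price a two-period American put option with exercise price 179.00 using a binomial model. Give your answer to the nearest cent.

51.68

Risk-neutral probability p = (1 + 0.03 − 0.65)/(1.4 − 0.65) = 0.3800/0.7500 = 0.5067
Terminal stock prices: S_uu = 284.2, S_ud = 132, S_dd = 61.26
Terminal payoffs (K − S): max(-105.2, 0) = 0, max(47.05, 0) = 47.05, max(117.7, 0) = 117.7
Node u (S = 203): continuation = 1/1.03·[0.5067·0.0000 + 0.4933·47.0500] = 22.5353; exercise value = 0.0000 ≤ continuation, so V_u = 22.5353
Node d (S = 94.25): continuation = 1/1.03·[0.5067·47.0500 + 0.4933·117.7375] = 79.5364; exercise value = 84.7500 > continuation, so V_d = 84.7500 (exercise)
Node 0 (S = 145): continuation = 1/1.03·[0.5067·22.5353 + 0.4933·84.7500] = 51.6775; exercise value = 34.0000 ≤ continuation, so V_0 = 51.6775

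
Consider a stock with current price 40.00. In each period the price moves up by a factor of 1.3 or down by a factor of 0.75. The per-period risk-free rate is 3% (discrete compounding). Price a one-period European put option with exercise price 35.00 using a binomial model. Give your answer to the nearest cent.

2.38

Risk-neutral probability p = (1 + 0.03 − 0.75)/(1.3 − 0.75) = 0.2800/0.5500 = 0.5091
Terminal stock prices: S_u = 52, S_d = 30
Terminal payoffs (K − S): max(-17, 0) = 0, max(5, 0) = 5
Node 0 (S = 40): V_0 = 1/1.03·[0.5091·0.0000 + 0.4909·5.0000] = 2.3831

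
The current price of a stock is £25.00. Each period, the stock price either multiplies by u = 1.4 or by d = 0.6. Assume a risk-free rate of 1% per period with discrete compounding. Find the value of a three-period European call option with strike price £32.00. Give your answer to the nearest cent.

£4.78

Risk-neutral probability p = (1 + 0.01 − 0.6)/(1.4 − 0.6) = 0.4100/0.8000 = 0.5125
Terminal stock prices: S_uuu = 68.6, S_uud = 29.4, S_udd = 12.6, S_ddd = 5.4
Terminal payoffs (S − K): max(36.6, 0) = 36.6, max(-2.6, 0) = 0, max(-19.4, 0) = 0, max(-26.6, 0) = 0
Node uu (S = 49): V_uu = 1/1.01·[0.5125·36.6000 + 0.4875·0.0000] = 18.5718
Node ud (S = 21): V_ud = 1/1.01·[0.5125·0.0000 + 0.4875·0.0000] = 0.0000
Node dd (S = 9): V_dd = 1/1.01·[0.5125·0.0000 + 0.4875·0.0000] = 0.0000
Node u (S = 35): V_u = 1/1.01·[0.5125·18.5718 + 0.4875·0.0000] = 9.4238
Node d (S = 15): V_d = 1/1.01·[0.5125·0.0000 + 0.4875·0.0000] = 0.0000
Node 0 (S = 25): V_0 = 1/1.01·[0.5125·9.4238 + 0.4875·0.0000] = 4.7819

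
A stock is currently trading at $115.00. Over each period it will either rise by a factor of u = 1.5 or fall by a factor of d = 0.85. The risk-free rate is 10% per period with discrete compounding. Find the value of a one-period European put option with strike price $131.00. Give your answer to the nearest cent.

Risk-neutral probability p = (1 + 0.1 − 0.85)/(1.5 − 0.85) = 0.2500/0.6500 = 0.3846
Terminal stock prices: S_u = 172.5, S_d = 97.75
Terminal payoffs (K − S): max(-41.5, 0) = 0, max(33.25, 0) = 33.25
Node 0 (S = 115): V_0 = 1/1.1·[0.3846·0.0000 + 0.6154·33.2500] = 18.6014

$18.60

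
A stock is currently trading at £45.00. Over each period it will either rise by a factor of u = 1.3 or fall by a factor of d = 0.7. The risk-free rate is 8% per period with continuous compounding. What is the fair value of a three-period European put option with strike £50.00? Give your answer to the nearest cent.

Risk-neutral probability p = (e^0.08 − 0.7)/(1.3 − 0.7) = 0.3833/0.6000 = 0.6388
Terminal stock prices: S_uuu = 98.87, S_uud = 53.24, S_udd = 28.66, S_ddd = 15.43
Terminal payoffs (K − S): max(-48.87, 0) = 0, max(-3.235, 0) = 0, max(21.34, 0) = 21.34, max(34.57, 0) = 34.57
Node uu (S = 76.05): V_uu = e^(−0.08)·[0.6388·0.0000 + 0.3612·0.0000] = 0.0000
Node ud (S = 40.95): V_ud = e^(−0.08)·[0.6388·0.0000 + 0.3612·21.3350] = 7.1135
Node dd (S = 22.05): V_dd = e^(−0.08)·[0.6388·21.3350 + 0.3612·34.5650] = 24.1058
Node u (S = 58.5): V_u = e^(−0.08)·[0.6388·0.0000 + 0.3612·7.1135] = 2.3718
Node d (S = 31.5): V_d = e^(−0.08)·[0.6388·7.1135 + 0.3612·24.1058] = 12.2321
Node 0 (S = 45): V_0 = e^(−0.08)·[0.6388·2.3718 + 0.3612·12.2321] = 5.4771

£5.48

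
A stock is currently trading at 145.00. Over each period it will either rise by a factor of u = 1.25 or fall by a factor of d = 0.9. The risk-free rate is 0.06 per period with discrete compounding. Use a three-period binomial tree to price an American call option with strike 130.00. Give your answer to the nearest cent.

39.11

Risk-neutral probability p = (1 + 0.06 − 0.9)/(1.25 − 0.9) = 0.1600/0.3500 = 0.4571
Terminal stock prices: S_uuu = 283.2, S_uud = 203.9, S_udd = 146.8, S_ddd = 105.7
Terminal payoffs (S − K): max(153.2, 0) = 153.2, max(73.91, 0) = 73.91, max(16.81, 0) = 16.81, max(-24.29, 0) = 0
Node uu (S = 226.6): continuation = 1/1.06·[0.4571·153.2031 + 0.5429·73.9062] = 103.9210; exercise value = 96.5625 ≤ continuation, so V_uu = 103.9210
Node ud (S = 163.1): continuation = 1/1.06·[0.4571·73.9062 + 0.5429·16.8125] = 40.4835; exercise value = 33.1250 ≤ continuation, so V_ud = 40.4835
Node dd (S = 117.5): continuation = 1/1.06·[0.4571·16.8125 + 0.5429·0.0000] = 7.2507; exercise value = 0.0000 ≤ continuation, so V_dd = 7.2507
Node u (S = 181.2): continuation = 1/1.06·[0.4571·103.9210 + 0.5429·40.4835] = 65.5505; exercise value = 51.2500 ≤ continuation, so V_u = 65.5505
Node d (S = 130.5): continuation = 1/1.06·[0.4571·40.4835 + 0.5429·7.2507] = 21.1725; exercise value = 0.5000 ≤ continuation, so V_d = 21.1725
Node 0 (S = 145): continuation = 1/1.06·[0.4571·65.5505 + 0.5429·21.1725] = 39.1128; exercise value = 15.0000 ≤ continuation, so V_0 = 39.1128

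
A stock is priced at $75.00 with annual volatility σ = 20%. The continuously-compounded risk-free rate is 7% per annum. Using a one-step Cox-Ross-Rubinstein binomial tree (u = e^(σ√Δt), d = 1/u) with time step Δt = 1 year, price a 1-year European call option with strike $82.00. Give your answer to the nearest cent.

$5.64

CRR parameters: u = e^(σ√Δt) = e^(0.2·√1) = 1.2214, d = 1/u = 0.8187
Per-period rate: rΔt = 0.07·1 = 0.07, so R = e^0.07 = 1.0725
Risk-neutral probability p = (e^0.07 − 0.8187)/(1.2214 − 0.8187) = 0.2538/0.4027 = 0.6302
Terminal stock prices: S_u = 91.61, S_d = 61.4
Terminal payoffs (S − K): max(9.605, 0) = 9.605, max(-20.6, 0) = 0
Node 0 (S = 75): V_0 = e^(−0.07)·[0.6302·9.6052 + 0.3698·0.0000] = 5.6443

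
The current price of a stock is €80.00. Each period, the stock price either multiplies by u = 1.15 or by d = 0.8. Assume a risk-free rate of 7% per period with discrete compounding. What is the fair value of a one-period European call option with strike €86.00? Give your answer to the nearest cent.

€4.33

Risk-neutral probability p = (1 + 0.07 − 0.8)/(1.15 − 0.8) = 0.2700/0.3500 = 0.7714
Terminal stock prices: S_u = 92, S_d = 64
Terminal payoffs (S − K): max(6, 0) = 6, max(-22, 0) = 0
Node 0 (S = 80): V_0 = 1/1.07·[0.7714·6.0000 + 0.2286·0.0000] = 4.3258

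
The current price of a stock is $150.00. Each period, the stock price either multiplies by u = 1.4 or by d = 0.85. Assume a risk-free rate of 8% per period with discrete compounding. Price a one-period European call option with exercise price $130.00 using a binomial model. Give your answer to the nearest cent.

$30.98

Risk-neutral probability p = (1 + 0.08 − 0.85)/(1.4 − 0.85) = 0.2300/0.5500 = 0.4182
Terminal stock prices: S_u = 210, S_d = 127.5
Terminal payoffs (S − K): max(80, 0) = 80, max(-2.5, 0) = 0
Node 0 (S = 150): V_0 = 1/1.08·[0.4182·80.0000 + 0.5818·0.0000] = 30.9764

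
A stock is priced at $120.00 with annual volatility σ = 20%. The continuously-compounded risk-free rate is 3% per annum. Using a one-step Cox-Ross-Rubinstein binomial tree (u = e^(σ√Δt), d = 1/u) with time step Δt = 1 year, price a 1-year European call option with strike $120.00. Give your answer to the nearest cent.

CRR parameters: u = e^(σ√Δt) = e^(0.2·√1) = 1.2214, d = 1/u = 0.8187
Per-period rate: rΔt = 0.03·1 = 0.03, so R = e^0.03 = 1.0305
Risk-neutral probability p = (e^0.03 − 0.8187)/(1.2214 − 0.8187) = 0.2117/0.4027 = 0.5258
Terminal stock prices: S_u = 146.6, S_d = 98.25
Terminal payoffs (S − K): max(26.57, 0) = 26.57, max(-21.75, 0) = 0
Node 0 (S = 120): V_0 = e^(−0.03)·[0.5258·26.5683 + 0.4742·0.0000] = 13.5567

$13.56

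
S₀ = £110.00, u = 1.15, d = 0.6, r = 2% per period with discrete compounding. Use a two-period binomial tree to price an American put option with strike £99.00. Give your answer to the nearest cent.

Risk-neutral probability p = (1 + 0.02 − 0.6)/(1.15 − 0.6) = 0.4200/0.5500 = 0.7636
Terminal stock prices: S_uu = 145.5, S_ud = 75.9, S_dd = 39.6
Terminal payoffs (K − S): max(-46.47, 0) = 0, max(23.1, 0) = 23.1, max(59.4, 0) = 59.4
Node u (S = 126.5): continuation = 1/1.02·[0.7636·0.0000 + 0.2364·23.1000] = 5.3529; exercise value = 0.0000 ≤ continuation, so V_u = 5.3529
Node d (S = 66): continuation = 1/1.02·[0.7636·23.1000 + 0.2364·59.4000] = 31.0588; exercise value = 33.0000 > continuation, so V_d = 33.0000 (exercise)
Node 0 (S = 110): continuation = 1/1.02·[0.7636·5.3529 + 0.2364·33.0000] = 11.6546; exercise value = 0.0000 ≤ continuation, so V_0 = 11.6546

£11.65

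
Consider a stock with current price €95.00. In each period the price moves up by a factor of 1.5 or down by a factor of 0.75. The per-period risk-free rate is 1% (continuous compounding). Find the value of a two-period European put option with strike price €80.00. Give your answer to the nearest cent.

€11.11

Risk-neutral probability p = (e^0.01 − 0.75)/(1.5 − 0.75) = 0.2601/0.7500 = 0.3467
Terminal stock prices: S_uu = 213.8, S_ud = 106.9, S_dd = 53.44
Terminal payoffs (K − S): max(-133.8, 0) = 0, max(-26.88, 0) = 0, max(26.56, 0) = 26.56
Node u (S = 142.5): V_u = e^(−0.01)·[0.3467·0.0000 + 0.6533·0.0000] = 0.0000
Node d (S = 71.25): V_d = e^(−0.01)·[0.3467·0.0000 + 0.6533·26.5625] = 17.1797
Node 0 (S = 95): V_0 = e^(−0.01)·[0.3467·0.0000 + 0.6533·17.1797] = 11.1113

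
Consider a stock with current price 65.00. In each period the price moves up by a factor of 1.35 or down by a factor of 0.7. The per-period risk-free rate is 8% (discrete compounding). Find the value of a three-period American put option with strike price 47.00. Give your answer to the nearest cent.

2.88

Risk-neutral probability p = (1 + 0.08 − 0.7)/(1.35 − 0.7) = 0.3800/0.6500 = 0.5846
Terminal stock prices: S_uuu = 159.9, S_uud = 82.92, S_udd = 43, S_ddd = 22.29
Terminal payoffs (K − S): max(-112.9, 0) = 0, max(-35.92, 0) = 0, max(4.003, 0) = 4.003, max(24.71, 0) = 24.71
Node uu (S = 118.5): continuation = 1/1.08·[0.5846·0.0000 + 0.4154·0.0000] = 0.0000; exercise value = 0.0000 ≤ continuation, so V_uu = 0.0000
Node ud (S = 61.42): continuation = 1/1.08·[0.5846·0.0000 + 0.4154·4.0025] = 1.5394; exercise value = 0.0000 ≤ continuation, so V_ud = 1.5394
Node dd (S = 31.85): continuation = 1/1.08·[0.5846·4.0025 + 0.4154·24.7050] = 11.6685; exercise value = 15.1500 > continuation, so V_dd = 15.1500 (exercise)
Node u (S = 87.75): continuation = 1/1.08·[0.5846·0.0000 + 0.4154·1.5394] = 0.5921; exercise value = 0.0000 ≤ continuation, so V_u = 0.5921
Node d (S = 45.5): continuation = 1/1.08·[0.5846·1.5394 + 0.4154·15.1500] = 6.6602; exercise value = 1.5000 ≤ continuation, so V_d = 6.6602
Node 0 (S = 65): continuation = 1/1.08·[0.5846·0.5921 + 0.4154·6.6602] = 2.8821; exercise value = 0.0000 ≤ continuation, so V_0 = 2.8821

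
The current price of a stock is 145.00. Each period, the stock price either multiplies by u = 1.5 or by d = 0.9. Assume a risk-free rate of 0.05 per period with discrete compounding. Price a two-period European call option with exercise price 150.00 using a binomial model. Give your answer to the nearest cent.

Risk-neutral probability p = (1 + 0.05 − 0.9)/(1.5 − 0.9) = 0.1500/0.6000 = 0.2500
Terminal stock prices: S_uu = 326.2, S_ud = 195.8, S_dd = 117.5
Terminal payoffs (S − K): max(176.2, 0) = 176.2, max(45.75, 0) = 45.75, max(-32.55, 0) = 0
Node u (S = 217.5): V_u = 1/1.05·[0.2500·176.2500 + 0.7500·45.7500] = 74.6429
Node d (S = 130.5): V_d = 1/1.05·[0.2500·45.7500 + 0.7500·0.0000] = 10.8929
Node 0 (S = 145): V_0 = 1/1.05·[0.2500·74.6429 + 0.7500·10.8929] = 25.5527

25.55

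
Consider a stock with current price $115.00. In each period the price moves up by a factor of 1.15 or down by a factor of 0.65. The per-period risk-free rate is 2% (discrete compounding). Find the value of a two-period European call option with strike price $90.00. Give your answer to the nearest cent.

$32.68

Risk-neutral probability p = (1 + 0.02 − 0.65)/(1.15 − 0.65) = 0.3700/0.5000 = 0.7400
Terminal stock prices: S_uu = 152.1, S_ud = 85.96, S_dd = 48.59
Terminal payoffs (S − K): max(62.09, 0) = 62.09, max(-4.037, 0) = 0, max(-41.41, 0) = 0
Node u (S = 132.2): V_u = 1/1.02·[0.7400·62.0875 + 0.2600·0.0000] = 45.0439
Node d (S = 74.75): V_d = 1/1.02·[0.7400·0.0000 + 0.2600·0.0000] = 0.0000
Node 0 (S = 115): V_0 = 1/1.02·[0.7400·45.0439 + 0.2600·0.0000] = 32.6789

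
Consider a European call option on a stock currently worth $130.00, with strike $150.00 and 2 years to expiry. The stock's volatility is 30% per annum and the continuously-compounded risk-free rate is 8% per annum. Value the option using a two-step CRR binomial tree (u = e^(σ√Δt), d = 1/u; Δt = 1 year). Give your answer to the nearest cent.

$23.41

CRR parameters: u = e^(σ√Δt) = e^(0.3·√1) = 1.3499, d = 1/u = 0.7408
Per-period rate: rΔt = 0.08·1 = 0.08, so R = e^0.08 = 1.0833
Risk-neutral probability p = (e^0.08 − 0.7408)/(1.3499 − 0.7408) = 0.3425/0.6090 = 0.5623
Terminal stock prices: S_uu = 236.9, S_ud = 130, S_dd = 71.35
Terminal payoffs (S − K): max(86.88, 0) = 86.88, max(-20, 0) = 0, max(-78.65, 0) = 0
Node u (S = 175.5): V_u = e^(−0.08)·[0.5623·86.8754 + 0.4377·0.0000] = 45.0950
Node d (S = 96.31): V_d = e^(−0.08)·[0.5623·0.0000 + 0.4377·0.0000] = 0.0000
Node 0 (S = 130): V_0 = e^(−0.08)·[0.5623·45.0950 + 0.4377·0.0000] = 23.4077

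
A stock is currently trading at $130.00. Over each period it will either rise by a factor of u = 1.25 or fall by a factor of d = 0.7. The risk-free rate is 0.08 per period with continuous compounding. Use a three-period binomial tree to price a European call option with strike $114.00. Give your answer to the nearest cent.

$47.04

Risk-neutral probability p = (e^0.08 − 0.7)/(1.25 − 0.7) = 0.3833/0.5500 = 0.6969
Terminal stock prices: S_uuu = 253.9, S_uud = 142.2, S_udd = 79.62, S_ddd = 44.59
Terminal payoffs (S − K): max(139.9, 0) = 139.9, max(28.19, 0) = 28.19, max(-34.38, 0) = 0, max(-69.41, 0) = 0
Node uu (S = 203.1): V_uu = e^(−0.08)·[0.6969·139.9062 + 0.3031·28.1875] = 97.8897
Node ud (S = 113.7): V_ud = e^(−0.08)·[0.6969·28.1875 + 0.3031·0.0000] = 18.1332
Node dd (S = 63.7): V_dd = e^(−0.08)·[0.6969·0.0000 + 0.3031·0.0000] = 0.0000
Node u (S = 162.5): V_u = e^(−0.08)·[0.6969·97.8897 + 0.3031·18.1332] = 68.0469
Node d (S = 91): V_d = e^(−0.08)·[0.6969·18.1332 + 0.3031·0.0000] = 11.6652
Node 0 (S = 130): V_0 = e^(−0.08)·[0.6969·68.0469 + 0.3031·11.6652] = 47.0391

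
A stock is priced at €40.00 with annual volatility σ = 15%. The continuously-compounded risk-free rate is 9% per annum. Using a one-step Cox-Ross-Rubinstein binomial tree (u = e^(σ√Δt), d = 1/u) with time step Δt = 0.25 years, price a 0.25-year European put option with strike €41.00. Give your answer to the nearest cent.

€1.40

CRR parameters: u = e^(σ√Δt) = e^(0.15·√0.25) = 1.0779, d = 1/u = 0.9277
Per-period rate: rΔt = 0.09·0.25 = 0.0225, so R = e^0.0225 = 1.0228
Risk-neutral probability p = (e^0.0225 − 0.9277)/(1.0779 − 0.9277) = 0.0950/0.1501 = 0.6328
Terminal stock prices: S_u = 43.12, S_d = 37.11
Terminal payoffs (K − S): max(-2.115, 0) = 0, max(3.89, 0) = 3.89
Node 0 (S = 40): V_0 = e^(−0.0225)·[0.6328·0.0000 + 0.3672·3.8903] = 1.3967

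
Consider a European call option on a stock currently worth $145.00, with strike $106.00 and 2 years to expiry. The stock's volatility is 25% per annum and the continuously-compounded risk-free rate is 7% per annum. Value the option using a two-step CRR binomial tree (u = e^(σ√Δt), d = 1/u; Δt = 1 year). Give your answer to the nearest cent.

CRR parameters: u = e^(σ√Δt) = e^(0.25·√1) = 1.2840, d = 1/u = 0.7788
Per-period rate: rΔt = 0.07·1 = 0.07, so R = e^0.07 = 1.0725
Risk-neutral probability p = (e^0.07 − 0.7788)/(1.2840 − 0.7788) = 0.2937/0.5052 = 0.5813
Terminal stock prices: S_uu = 239.1, S_ud = 145, S_dd = 87.95
Terminal payoffs (S − K): max(133.1, 0) = 133.1, max(39, 0) = 39, max(-18.05, 0) = 0
Node u (S = 186.2): V_u = e^(−0.07)·[0.5813·133.0646 + 0.4187·39.0000] = 87.3499
Node d (S = 112.9): V_d = e^(−0.07)·[0.5813·39.0000 + 0.4187·0.0000] = 21.1395
Node 0 (S = 145): V_0 = e^(−0.07)·[0.5813·87.3499 + 0.4187·21.1395] = 55.5989

$55.60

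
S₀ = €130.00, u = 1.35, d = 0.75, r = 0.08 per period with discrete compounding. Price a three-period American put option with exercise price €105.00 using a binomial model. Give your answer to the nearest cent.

€6.64

Risk-neutral probability p = (1 + 0.08 − 0.75)/(1.35 − 0.75) = 0.3300/0.6000 = 0.5500
Terminal stock prices: S_uuu = 319.8, S_uud = 177.7, S_udd = 98.72, S_ddd = 54.84
Terminal payoffs (K − S): max(-214.8, 0) = 0, max(-72.69, 0) = 0, max(6.281, 0) = 6.281, max(50.16, 0) = 50.16
Node uu (S = 236.9): continuation = 1/1.08·[0.5500·0.0000 + 0.4500·0.0000] = 0.0000; exercise value = 0.0000 ≤ continuation, so V_uu = 0.0000
Node ud (S = 131.6): continuation = 1/1.08·[0.5500·0.0000 + 0.4500·6.2812] = 2.6172; exercise value = 0.0000 ≤ continuation, so V_ud = 2.6172
Node dd (S = 73.12): continuation = 1/1.08·[0.5500·6.2812 + 0.4500·50.1562] = 24.0972; exercise value = 31.8750 > continuation, so V_dd = 31.8750 (exercise)
Node u (S = 175.5): continuation = 1/1.08·[0.5500·0.0000 + 0.4500·2.6172] = 1.0905; exercise value = 0.0000 ≤ continuation, so V_u = 1.0905
Node d (S = 97.5): continuation = 1/1.08·[0.5500·2.6172 + 0.4500·31.8750] = 14.6141; exercise value = 7.5000 ≤ continuation, so V_d = 14.6141
Node 0 (S = 130): continuation = 1/1.08·[0.5500·1.0905 + 0.4500·14.6141] = 6.6445; exercise value = 0.0000 ≤ continuation, so V_0 = 6.6445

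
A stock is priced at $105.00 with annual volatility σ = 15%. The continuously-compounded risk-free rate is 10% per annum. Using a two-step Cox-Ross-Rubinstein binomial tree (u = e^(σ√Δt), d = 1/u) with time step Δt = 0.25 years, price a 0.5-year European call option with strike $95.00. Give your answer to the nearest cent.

$15.17

CRR parameters: u = e^(σ√Δt) = e^(0.15·√0.25) = 1.0779, d = 1/u = 0.9277
Per-period rate: rΔt = 0.1·0.25 = 0.025, so R = e^0.025 = 1.0253
Risk-neutral probability p = (e^0.025 − 0.9277)/(1.0779 − 0.9277) = 0.0976/0.1501 = 0.6499
Terminal stock prices: S_uu = 122, S_ud = 105, S_dd = 90.37
Terminal payoffs (S − K): max(26.99, 0) = 26.99, max(10, 0) = 10, max(-4.626, 0) = 0
Node u (S = 113.2): V_u = e^(−0.025)·[0.6499·26.9926 + 0.3501·10.0000] = 20.5234
Node d (S = 97.41): V_d = e^(−0.025)·[0.6499·10.0000 + 0.3501·0.0000] = 6.3382
Node 0 (S = 105): V_0 = e^(−0.025)·[0.6499·20.5234 + 0.3501·6.3382] = 15.1726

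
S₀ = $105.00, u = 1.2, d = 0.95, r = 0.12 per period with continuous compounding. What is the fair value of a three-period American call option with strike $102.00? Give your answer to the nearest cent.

$34.04

Risk-neutral probability p = (e^0.12 − 0.95)/(1.2 − 0.95) = 0.1775/0.2500 = 0.7100
Terminal stock prices: S_uuu = 181.4, S_uud = 143.6, S_udd = 113.7, S_ddd = 90.02
Terminal payoffs (S − K): max(79.44, 0) = 79.44, max(41.64, 0) = 41.64, max(11.71, 0) = 11.71, max(-11.98, 0) = 0
Node uu (S = 151.2): continuation = e^(−0.12)·[0.7100·79.4400 + 0.2900·41.6400] = 60.7341; exercise value = 49.2000 ≤ continuation, so V_uu = 60.7341
Node ud (S = 119.7): continuation = e^(−0.12)·[0.7100·41.6400 + 0.2900·11.7150] = 29.2341; exercise value = 17.7000 ≤ continuation, so V_ud = 29.2341
Node dd (S = 94.76): continuation = e^(−0.12)·[0.7100·11.7150 + 0.2900·0.0000] = 7.3770; exercise value = 0.0000 ≤ continuation, so V_dd = 7.3770
Node u (S = 126): continuation = e^(−0.12)·[0.7100·60.7341 + 0.2900·29.2341] = 45.7640; exercise value = 24.0000 ≤ continuation, so V_u = 45.7640
Node d (S = 99.75): continuation = e^(−0.12)·[0.7100·29.2341 + 0.2900·7.3770] = 20.3063; exercise value = 0.0000 ≤ continuation, so V_d = 20.3063
Node 0 (S = 105): continuation = e^(−0.12)·[0.7100·45.7640 + 0.2900·20.3063] = 34.0408; exercise value = 3.0000 ≤ continuation, so V_0 = 34.0408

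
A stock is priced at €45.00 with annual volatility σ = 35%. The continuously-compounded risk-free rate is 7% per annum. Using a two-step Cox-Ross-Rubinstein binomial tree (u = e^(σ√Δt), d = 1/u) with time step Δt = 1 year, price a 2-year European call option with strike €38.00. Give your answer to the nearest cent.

CRR parameters: u = e^(σ√Δt) = e^(0.35·√1) = 1.4191, d = 1/u = 0.7047
Per-period rate: rΔt = 0.07·1 = 0.07, so R = e^0.07 = 1.0725
Risk-neutral probability p = (e^0.07 − 0.7047)/(1.4191 − 0.7047) = 0.3678/0.7144 = 0.5149
Terminal stock prices: S_uu = 90.62, S_ud = 45, S_dd = 22.35
Terminal payoffs (S − K): max(52.62, 0) = 52.62, max(7, 0) = 7, max(-15.65, 0) = 0
Node u (S = 63.86): V_u = e^(−0.07)·[0.5149·52.6189 + 0.4851·7.0000] = 28.4271
Node d (S = 31.71): V_d = e^(−0.07)·[0.5149·7.0000 + 0.4851·0.0000] = 3.3605
Node 0 (S = 45): V_0 = e^(−0.07)·[0.5149·28.4271 + 0.4851·3.3605] = 15.1671

€15.17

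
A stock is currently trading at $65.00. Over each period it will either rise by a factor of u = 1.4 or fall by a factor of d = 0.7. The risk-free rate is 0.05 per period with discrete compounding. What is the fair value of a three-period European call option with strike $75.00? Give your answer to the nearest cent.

Risk-neutral probability p = (1 + 0.05 − 0.7)/(1.4 − 0.7) = 0.3500/0.7000 = 0.5000
Terminal stock prices: S_uuu = 178.4, S_uud = 89.18, S_udd = 44.59, S_ddd = 22.29
Terminal payoffs (S − K): max(103.4, 0) = 103.4, max(14.18, 0) = 14.18, max(-30.41, 0) = 0, max(-52.71, 0) = 0
Node uu (S = 127.4): V_uu = 1/1.05·[0.5000·103.3600 + 0.5000·14.1800] = 55.9714
Node ud (S = 63.7): V_ud = 1/1.05·[0.5000·14.1800 + 0.5000·0.0000] = 6.7524
Node dd (S = 31.85): V_dd = 1/1.05·[0.5000·0.0000 + 0.5000·0.0000] = 0.0000
Node u (S = 91): V_u = 1/1.05·[0.5000·55.9714 + 0.5000·6.7524] = 29.8685
Node d (S = 45.5): V_d = 1/1.05·[0.5000·6.7524 + 0.5000·0.0000] = 3.2154
Node 0 (S = 65): V_0 = 1/1.05·[0.5000·29.8685 + 0.5000·3.2154] = 15.7542

$15.75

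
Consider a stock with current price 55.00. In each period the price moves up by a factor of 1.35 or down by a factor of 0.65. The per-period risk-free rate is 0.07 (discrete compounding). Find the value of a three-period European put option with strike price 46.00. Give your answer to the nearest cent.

Risk-neutral probability p = (1 + 0.07 − 0.65)/(1.35 − 0.65) = 0.4200/0.7000 = 0.6000
Terminal stock prices: S_uuu = 135.3, S_uud = 65.15, S_udd = 31.37, S_ddd = 15.1
Terminal payoffs (K − S): max(-89.32, 0) = 0, max(-19.15, 0) = 0, max(14.63, 0) = 14.63, max(30.9, 0) = 30.9
Node uu (S = 100.2): V_uu = 1/1.07·[0.6000·0.0000 + 0.4000·0.0000] = 0.0000
Node ud (S = 48.26): V_ud = 1/1.07·[0.6000·0.0000 + 0.4000·14.6294] = 5.4689
Node dd (S = 23.24): V_dd = 1/1.07·[0.6000·14.6294 + 0.4000·30.8956] = 19.7532
Node u (S = 74.25): V_u = 1/1.07·[0.6000·0.0000 + 0.4000·5.4689] = 2.0445
Node d (S = 35.75): V_d = 1/1.07·[0.6000·5.4689 + 0.4000·19.7532] = 10.4510
Node 0 (S = 55): V_0 = 1/1.07·[0.6000·2.0445 + 0.4000·10.4510] = 5.0534

5.05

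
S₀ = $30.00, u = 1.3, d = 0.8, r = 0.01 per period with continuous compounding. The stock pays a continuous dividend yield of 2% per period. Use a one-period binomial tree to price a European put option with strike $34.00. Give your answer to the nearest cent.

$6.14

Per-period risk-free factor R = e^0.01 = 1.0101; dividend-adjusted growth = e^(0.01−0.02) = 0.9900.
Risk-neutral probability p = (0.9900 − 0.8)/(1.3 − 0.8) = 0.1900/0.5000 = 0.3801
Terminal stock prices: S_u = 39, S_d = 24
Terminal payoffs (K − S): max(-5, 0) = 0, max(10, 0) = 10
Node 0 (S = 30): V_0 = e^(−0.01)·[0.3801·0.0000 + 0.6199·10.0000] = 6.1373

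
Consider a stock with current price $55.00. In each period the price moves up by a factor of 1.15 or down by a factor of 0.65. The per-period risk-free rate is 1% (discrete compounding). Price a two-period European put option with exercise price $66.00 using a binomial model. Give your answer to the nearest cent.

Risk-neutral probability p = (1 + 0.01 − 0.65)/(1.15 − 0.65) = 0.3600/0.5000 = 0.7200
Terminal stock prices: S_uu = 72.74, S_ud = 41.11, S_dd = 23.24
Terminal payoffs (K − S): max(-6.737, 0) = 0, max(24.89, 0) = 24.89, max(42.76, 0) = 42.76
Node u (S = 63.25): V_u = 1/1.01·[0.7200·0.0000 + 0.2800·24.8875] = 6.8995
Node d (S = 35.75): V_d = 1/1.01·[0.7200·24.8875 + 0.2800·42.7625] = 29.5965
Node 0 (S = 55): V_0 = 1/1.01·[0.7200·6.8995 + 0.2800·29.5965] = 13.1234

$13.12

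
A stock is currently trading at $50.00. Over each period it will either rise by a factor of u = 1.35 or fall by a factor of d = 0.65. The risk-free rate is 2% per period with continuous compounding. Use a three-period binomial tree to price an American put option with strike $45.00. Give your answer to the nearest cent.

Risk-neutral probability p = (e^0.02 − 0.65)/(1.35 − 0.65) = 0.3702/0.7000 = 0.5289
Terminal stock prices: S_uuu = 123, S_uud = 59.23, S_udd = 28.52, S_ddd = 13.73
Terminal payoffs (K − S): max(-78.02, 0) = 0, max(-14.23, 0) = 0, max(16.48, 0) = 16.48, max(31.27, 0) = 31.27
Node uu (S = 91.13): continuation = e^(−0.02)·[0.5289·0.0000 + 0.4711·0.0000] = 0.0000; exercise value = 0.0000 ≤ continuation, so V_uu = 0.0000
Node ud (S = 43.88): continuation = e^(−0.02)·[0.5289·0.0000 + 0.4711·16.4812] = 7.6112; exercise value = 1.1250 ≤ continuation, so V_ud = 7.6112
Node dd (S = 21.13): continuation = e^(−0.02)·[0.5289·16.4812 + 0.4711·31.2687] = 22.9839; exercise value = 23.8750 > continuation, so V_dd = 23.8750 (exercise)
Node u (S = 67.5): continuation = e^(−0.02)·[0.5289·0.0000 + 0.4711·7.6112] = 3.5150; exercise value = 0.0000 ≤ continuation, so V_u = 3.5150
Node d (S = 32.5): continuation = e^(−0.02)·[0.5289·7.6112 + 0.4711·23.8750] = 14.9713; exercise value = 12.5000 ≤ continuation, so V_d = 14.9713
Node 0 (S = 50): continuation = e^(−0.02)·[0.5289·3.5150 + 0.4711·14.9713] = 8.7360; exercise value = 0.0000 ≤ continuation, so V_0 = 8.7360

$8.74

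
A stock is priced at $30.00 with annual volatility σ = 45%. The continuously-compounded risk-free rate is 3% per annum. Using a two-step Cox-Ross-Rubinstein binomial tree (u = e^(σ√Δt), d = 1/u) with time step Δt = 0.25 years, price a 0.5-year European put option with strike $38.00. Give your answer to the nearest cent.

CRR parameters: u = e^(σ√Δt) = e^(0.45·√0.25) = 1.2523, d = 1/u = 0.7985
Per-period rate: rΔt = 0.03·0.25 = 0.0075, so R = e^0.0075 = 1.0075
Risk-neutral probability p = (e^0.0075 − 0.7985)/(1.2523 − 0.7985) = 0.2090/0.4538 = 0.4606
Terminal stock prices: S_uu = 47.05, S_ud = 30, S_dd = 19.13
Terminal payoffs (K − S): max(-9.049, 0) = 0, max(8, 0) = 8, max(18.87, 0) = 18.87
Node u (S = 37.57): V_u = e^(−0.0075)·[0.4606·0.0000 + 0.5394·8.0000] = 4.2832
Node d (S = 23.96): V_d = e^(−0.0075)·[0.4606·8.0000 + 0.5394·18.8712] = 13.7606
Node 0 (S = 30): V_0 = e^(−0.0075)·[0.4606·4.2832 + 0.5394·13.7606] = 9.3253

$9.33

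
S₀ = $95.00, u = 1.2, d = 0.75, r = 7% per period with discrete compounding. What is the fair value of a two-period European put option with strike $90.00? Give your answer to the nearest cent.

$4.28

Risk-neutral probability p = (1 + 0.07 − 0.75)/(1.2 − 0.75) = 0.3200/0.4500 = 0.7111
Terminal stock prices: S_uu = 136.8, S_ud = 85.5, S_dd = 53.44
Terminal payoffs (K − S): max(-46.8, 0) = 0, max(4.5, 0) = 4.5, max(36.56, 0) = 36.56
Node u (S = 114): V_u = 1/1.07·[0.7111·0.0000 + 0.2889·4.5000] = 1.2150
Node d (S = 71.25): V_d = 1/1.07·[0.7111·4.5000 + 0.2889·36.5625] = 12.8621
Node 0 (S = 95): V_0 = 1/1.07·[0.7111·1.2150 + 0.2889·12.8621] = 4.2801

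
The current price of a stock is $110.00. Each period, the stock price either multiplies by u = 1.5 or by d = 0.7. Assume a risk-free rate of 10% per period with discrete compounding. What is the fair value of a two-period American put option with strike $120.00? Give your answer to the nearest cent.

$20.48

Risk-neutral probability p = (1 + 0.1 − 0.7)/(1.5 − 0.7) = 0.4000/0.8000 = 0.5000
Terminal stock prices: S_uu = 247.5, S_ud = 115.5, S_dd = 53.9
Terminal payoffs (K − S): max(-127.5, 0) = 0, max(4.5, 0) = 4.5, max(66.1, 0) = 66.1
Node u (S = 165): continuation = 1/1.1·[0.5000·0.0000 + 0.5000·4.5000] = 2.0455; exercise value = 0.0000 ≤ continuation, so V_u = 2.0455
Node d (S = 77): continuation = 1/1.1·[0.5000·4.5000 + 0.5000·66.1000] = 32.0909; exercise value = 43.0000 > continuation, so V_d = 43.0000 (exercise)
Node 0 (S = 110): continuation = 1/1.1·[0.5000·2.0455 + 0.5000·43.0000] = 20.4752; exercise value = 10.0000 ≤ continuation, so V_0 = 20.4752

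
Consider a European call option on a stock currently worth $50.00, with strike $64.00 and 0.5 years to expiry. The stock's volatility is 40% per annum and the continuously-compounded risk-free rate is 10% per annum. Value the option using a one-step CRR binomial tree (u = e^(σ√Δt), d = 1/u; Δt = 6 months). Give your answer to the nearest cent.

CRR parameters: u = e^(σ√Δt) = e^(0.4·√0.5) = 1.3269, d = 1/u = 0.7536
Per-period rate: rΔt = 0.1·0.5 = 0.05, so R = e^0.05 = 1.0513
Risk-neutral probability p = (e^0.05 − 0.7536)/(1.3269 − 0.7536) = 0.2976/0.5733 = 0.5192
Terminal stock prices: S_u = 66.34, S_d = 37.68
Terminal payoffs (S − K): max(2.345, 0) = 2.345, max(-26.32, 0) = 0
Node 0 (S = 50): V_0 = e^(−0.05)·[0.5192·2.3448 + 0.4808·0.0000] = 1.1580

$1.16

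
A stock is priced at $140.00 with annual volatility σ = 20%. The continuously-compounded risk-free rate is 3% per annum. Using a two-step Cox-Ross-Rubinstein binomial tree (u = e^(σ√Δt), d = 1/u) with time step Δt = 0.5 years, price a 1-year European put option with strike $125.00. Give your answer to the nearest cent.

CRR parameters: u = e^(σ√Δt) = e^(0.2·√0.5) = 1.1519, d = 1/u = 0.8681
Per-period rate: rΔt = 0.03·0.5 = 0.015, so R = e^0.015 = 1.0151
Risk-neutral probability p = (e^0.015 − 0.8681)/(1.1519 − 0.8681) = 0.1470/0.2838 = 0.5180
Terminal stock prices: S_uu = 185.8, S_ud = 140, S_dd = 105.5
Terminal payoffs (K − S): max(-60.77, 0) = 0, max(-15, 0) = 0, max(19.49, 0) = 19.49
Node u (S = 161.3): V_u = e^(−0.015)·[0.5180·0.0000 + 0.4820·0.0000] = 0.0000
Node d (S = 121.5): V_d = e^(−0.015)·[0.5180·0.0000 + 0.4820·19.4906] = 9.2554
Node 0 (S = 140): V_0 = e^(−0.015)·[0.5180·0.0000 + 0.4820·9.2554] = 4.3951

$4.40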